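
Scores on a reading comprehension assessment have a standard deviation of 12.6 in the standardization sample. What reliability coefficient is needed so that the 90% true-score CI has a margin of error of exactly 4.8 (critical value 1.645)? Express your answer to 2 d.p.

Required SEM = 4.8 / 1.645 ≈ 2.9179
Required reliability = 1 − (SEM/SD)² = 1 − 0.0536 ≈ 0.9464

0.95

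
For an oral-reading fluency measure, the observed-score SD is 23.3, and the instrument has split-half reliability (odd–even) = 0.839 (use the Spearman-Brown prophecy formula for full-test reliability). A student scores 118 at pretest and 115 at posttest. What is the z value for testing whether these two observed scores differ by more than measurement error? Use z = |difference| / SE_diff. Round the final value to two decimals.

0.31

r_full = 2·0.839 / (1 + 0.839) ≈ 0.91245
SEM = 23.30000 · √(1 − 0.91245) = 23.30000 · √0.08755 ≈ 23.30000 · 0.29588 ≈ 6.89411
Standard error of the difference = 6.89411·√2 ≈ 9.74974
z = |118 − 115| / 9.74974 = 3 / 9.74974 ≈ 0.30770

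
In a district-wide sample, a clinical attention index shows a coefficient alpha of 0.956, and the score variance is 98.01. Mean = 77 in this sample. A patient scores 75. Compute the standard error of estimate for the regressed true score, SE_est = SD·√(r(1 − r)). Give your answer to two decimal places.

σ = 98.01^(1/2) = 9.900
SE_est = SD · √(r(1 − r)) = 9.900 · √0.042 ≈ 9.900 · 0.205 ≈ 2.030

2.03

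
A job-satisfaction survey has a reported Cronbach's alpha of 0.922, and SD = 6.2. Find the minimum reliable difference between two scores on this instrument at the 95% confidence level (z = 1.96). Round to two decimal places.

SEM = 6.200×√(1 − 0.922) ≈ 1.732
SE_diff = √2 × SEM ≈ 2.449
Minimum reliable difference = 1.96 × SE_diff ≈ 1.96 × 2.449 ≈ 4.800

4.80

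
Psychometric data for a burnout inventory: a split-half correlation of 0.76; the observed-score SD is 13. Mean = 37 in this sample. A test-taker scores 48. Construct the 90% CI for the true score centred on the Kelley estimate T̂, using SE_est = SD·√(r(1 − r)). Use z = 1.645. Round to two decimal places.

Spearman-Brown: r = 2(0.76) / (1 + 0.76) = 1.5200 / 1.7600 ≈ 0.8636
T̂ = 0.8636(48) + 0.1364(37) ≈ 46.5000
SE_est = 13.0000·√(0.8636·0.1364) ≈ 4.4613
CI = 46.5000 ± 1.645 · 4.4613 → [39.1612, 53.8388]

[39.16, 53.84]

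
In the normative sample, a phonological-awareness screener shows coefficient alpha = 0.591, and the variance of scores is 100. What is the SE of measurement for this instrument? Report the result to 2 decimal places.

6.40

SD = √100 ≈ 10.000
SEM = 10.000 · √(1 − 0.591) = 10.000 · √0.409 ≈ 10.000 · 0.640 ≈ 6.395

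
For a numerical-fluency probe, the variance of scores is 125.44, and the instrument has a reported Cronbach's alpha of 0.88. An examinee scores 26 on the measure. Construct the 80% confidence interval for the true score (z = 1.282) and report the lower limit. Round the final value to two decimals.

SD = √125.44 = 11.200
SEM = 11.200 × √(1 − 0.880) = 11.200 × √0.120 ≈ 11.200 × 0.346 ≈ 3.880
Margin = 1.282 × 3.880 ≈ 4.974
Lower limit = 26 − 4.974 ≈ 21.026

21.03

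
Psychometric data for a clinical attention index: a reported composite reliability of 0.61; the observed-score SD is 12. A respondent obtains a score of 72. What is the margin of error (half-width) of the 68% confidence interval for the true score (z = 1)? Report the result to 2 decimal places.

SEM = 12.0000×√(1 − 0.6100) ≈ 7.4940
1 × SEM ≈ 7.4940

7.49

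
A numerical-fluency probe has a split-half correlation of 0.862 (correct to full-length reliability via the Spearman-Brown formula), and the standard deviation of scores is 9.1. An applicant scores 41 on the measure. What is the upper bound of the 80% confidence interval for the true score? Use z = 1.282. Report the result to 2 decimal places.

44.18

Spearman-Brown: r = 2(0.862) / (1 + 0.862) = 1.7240 / 1.8620 ≈ 0.9259
SEM = 9.1000·√(1 − 0.9259) ≈ 2.4774
Margin = 1.282 · 2.4774 ≈ 3.1760
Upper limit = 41 + 3.1760 ≈ 44.1760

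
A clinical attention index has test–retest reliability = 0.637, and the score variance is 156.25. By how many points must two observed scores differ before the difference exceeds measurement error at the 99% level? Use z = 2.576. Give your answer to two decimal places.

SD = √156.25 = 12.500
The standard error of measurement is 12.500·√(1 − 0.637) ≃ 12.500·0.602 ≃ 7.531.
SE_diff = SEM · √2 ≃ 7.531 · 1.414 ≃ 10.651
Minimum reliable difference = 2.576 · SE_diff ≃ 2.576 · 10.651 ≃ 27.436

27.44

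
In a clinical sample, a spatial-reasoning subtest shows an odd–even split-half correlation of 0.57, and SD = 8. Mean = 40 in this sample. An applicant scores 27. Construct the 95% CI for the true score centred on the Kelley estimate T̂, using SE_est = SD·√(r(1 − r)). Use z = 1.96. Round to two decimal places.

[23.57, 37.55]

Full-length reliability (Spearman-Brown) = 2(0.57)/(1+0.57) ≈ 0.726
Estimated true score = 0.726*27 + (1 − 0.726)*40 ≈ 30.561
SE_est = SD * √(r(1 − r)) = 8.000 * √0.199 ≈ 8.000 * 0.446 ≈ 3.568
CI = 30.561 ± 1.96 * 3.568 → [23.568, 37.553]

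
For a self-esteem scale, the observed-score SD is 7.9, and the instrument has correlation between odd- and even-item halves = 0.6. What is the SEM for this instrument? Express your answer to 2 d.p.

3.95

r_full = 2·0.6 / (1 + 0.6) ≃ 0.75000
The standard error of measurement is 7.90000*√(1 − 0.75000) ≃ 7.90000*0.50000 ≃ 3.95000.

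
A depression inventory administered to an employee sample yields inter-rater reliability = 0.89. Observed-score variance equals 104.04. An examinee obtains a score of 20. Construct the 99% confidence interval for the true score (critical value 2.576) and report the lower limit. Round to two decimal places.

SD = √104.04 ≃ 10.200
SEM = 10.200×√(1 − 0.890) ≃ 3.383
2.576 × SEM ≃ 8.714
Lower limit = 20 − 8.714 ≃ 11.286

11.29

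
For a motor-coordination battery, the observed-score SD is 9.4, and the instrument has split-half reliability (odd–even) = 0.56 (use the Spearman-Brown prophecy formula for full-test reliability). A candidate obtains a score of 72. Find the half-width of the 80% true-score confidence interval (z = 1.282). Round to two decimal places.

Full-length reliability (Spearman-Brown) = 2(0.56)/(1+0.56) ≈ 0.718
SEM = 9.400 · √(1 − 0.718) = 9.400 · √0.282 ≈ 9.400 · 0.531 ≈ 4.992
Half-width = 1.282·4.992 ≈ 6.400

6.40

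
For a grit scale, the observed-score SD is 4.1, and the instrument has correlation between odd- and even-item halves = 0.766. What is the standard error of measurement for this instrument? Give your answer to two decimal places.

1.49

Spearman-Brown: r = 2(0.766) / (1 + 0.766) = 1.53200 / 1.76600 ≈ 0.86750
SEM = 4.10000×√(1 − 0.86750) ≈ 1.49244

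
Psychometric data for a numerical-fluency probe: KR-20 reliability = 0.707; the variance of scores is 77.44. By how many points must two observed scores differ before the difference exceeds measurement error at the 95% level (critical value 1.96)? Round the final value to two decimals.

σ = 77.44^(1/2) = 8.80000
SEM = 8.80000 * √(1 − 0.70700) = 8.80000 * √0.29300 ≈ 8.80000 * 0.54129 ≈ 4.76339
SE_diff = SEM * √2 ≈ 4.76339 * 1.41421 ≈ 6.73646
Minimum reliable difference = 1.96 * SE_diff ≈ 1.96 * 6.73646 ≈ 13.20345

13.20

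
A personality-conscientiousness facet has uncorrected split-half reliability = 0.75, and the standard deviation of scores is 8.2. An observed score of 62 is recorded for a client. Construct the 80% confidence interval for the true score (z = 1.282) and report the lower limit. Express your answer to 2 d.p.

58.03

Spearman-Brown: r = 2(0.75) / (1 + 0.75) = 1.500 / 1.750 ≈ 0.857
SEM = 8.200 × √(1 − 0.857) = 8.200 × √0.143 ≈ 8.200 × 0.378 ≈ 3.099
Half-width = 1.282×3.099 ≈ 3.973
Lower limit = 62 − 3.973 ≈ 58.027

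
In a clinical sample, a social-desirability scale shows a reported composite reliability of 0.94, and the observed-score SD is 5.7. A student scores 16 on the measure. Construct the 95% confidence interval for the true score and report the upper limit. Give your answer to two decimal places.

SEM = 5.7000*√(1 − 0.9400) ≃ 1.3962
Half-width = 1.96*1.3962 ≃ 2.7366
Upper limit = 16 + 2.7366 ≃ 18.7366

18.74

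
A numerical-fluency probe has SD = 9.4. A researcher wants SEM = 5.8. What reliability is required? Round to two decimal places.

r = 1 − (SEM / SD)² = 1 − (5.8000 / 9.4)² ≈ 1 − 0.3807 ≈ 0.6193

0.62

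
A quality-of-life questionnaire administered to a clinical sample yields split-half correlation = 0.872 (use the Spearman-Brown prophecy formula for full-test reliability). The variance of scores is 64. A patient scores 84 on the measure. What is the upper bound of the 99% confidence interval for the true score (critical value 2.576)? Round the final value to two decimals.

89.39

SD = √64 = 8.0000
r_full = 2·0.872 / (1 + 0.872) ≈ 0.9316
SEM = 8.0000×√(1 − 0.9316) ≈ 2.0919
Half-width = 2.576×2.0919 ≈ 5.3887
Upper limit = 84 + 5.3887 ≈ 89.3887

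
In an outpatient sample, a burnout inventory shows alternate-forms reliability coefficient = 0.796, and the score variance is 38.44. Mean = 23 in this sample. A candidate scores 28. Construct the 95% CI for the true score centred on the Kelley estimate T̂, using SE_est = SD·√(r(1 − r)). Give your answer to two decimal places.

[22.08, 31.88]

SD = √38.44 = 6.2000
T̂ = r·X + (1 − r)·M = 0.7960·28 + 0.2040·23 = 22.2880 + 4.6920 ≈ 26.9800
SE_est = 6.2000·√(0.7960·0.2040) ≈ 2.4984
CI = 26.9800 ± 1.96 · 2.4984 → [22.0831, 31.8769]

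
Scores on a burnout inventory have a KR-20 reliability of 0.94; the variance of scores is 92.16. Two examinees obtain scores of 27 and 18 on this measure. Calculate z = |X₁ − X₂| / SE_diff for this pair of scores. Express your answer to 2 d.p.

2.71

SD = √92.16 = 9.60000
SEM = 9.60000*√(1 − 0.94000) ≈ 2.35151
SE_diff = SEM * √2 ≈ 2.35151 * 1.41421 ≈ 3.32554
z = 9 / 3.32554 ≈ 2.70633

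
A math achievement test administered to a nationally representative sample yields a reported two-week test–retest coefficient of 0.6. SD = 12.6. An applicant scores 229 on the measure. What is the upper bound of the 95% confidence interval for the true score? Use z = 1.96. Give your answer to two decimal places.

244.62

SEM = 12.6000 × √(1 − 0.6000) = 12.6000 × √0.4000 ≃ 12.6000 × 0.6325 ≃ 7.9689
1.96 × SEM ≃ 15.6191
Upper bound: 229 + 15.6191 = 244.6191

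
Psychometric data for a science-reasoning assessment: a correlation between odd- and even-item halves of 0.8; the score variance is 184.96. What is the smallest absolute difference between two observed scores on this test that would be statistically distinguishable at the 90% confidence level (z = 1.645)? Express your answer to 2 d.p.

10.55

σ = 184.96^(1/2) = 13.6000
Spearman-Brown: r = 2(0.8) / (1 + 0.8) = 1.6000 / 1.8000 ≈ 0.8889
The standard error of measurement is 13.6000×√(1 − 0.8889) ≈ 13.6000×0.3333 ≈ 4.5333.
Standard error of the difference = 4.5333·√2 ≈ 6.4111
Smallest detectable difference = 1.645×6.4111 ≈ 10.5463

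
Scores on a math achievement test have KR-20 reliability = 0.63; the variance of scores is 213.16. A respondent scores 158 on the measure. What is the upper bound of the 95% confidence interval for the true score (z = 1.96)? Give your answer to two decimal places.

175.41

σ = 213.16^(1/2) = 14.600
The standard error of measurement is 14.600×√(1 − 0.630) ≈ 14.600×0.608 ≈ 8.881.
1.96 × SEM ≈ 17.406
Upper bound: 158 + 17.406 = 175.406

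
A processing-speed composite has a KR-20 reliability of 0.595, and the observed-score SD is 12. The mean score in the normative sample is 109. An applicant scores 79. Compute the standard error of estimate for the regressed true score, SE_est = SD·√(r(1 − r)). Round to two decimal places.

5.89

SE_est = SD · √(r(1 − r)) = 12.0000 · √0.2410 ≃ 12.0000 · 0.4909 ≃ 5.8907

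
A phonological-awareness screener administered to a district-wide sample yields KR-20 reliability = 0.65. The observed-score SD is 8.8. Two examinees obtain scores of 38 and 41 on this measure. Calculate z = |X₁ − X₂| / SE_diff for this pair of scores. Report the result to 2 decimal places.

0.41

SEM = 8.8000*√(1 − 0.6500) ≈ 5.2062
SE_diff = √2 * SEM ≈ 7.3626
z = 3 / 7.3626 ≈ 0.4075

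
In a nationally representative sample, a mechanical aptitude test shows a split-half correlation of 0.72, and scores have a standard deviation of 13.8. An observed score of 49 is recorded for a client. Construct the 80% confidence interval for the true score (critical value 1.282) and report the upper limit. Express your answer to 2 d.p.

56.14

r_full = 2·0.72 / (1 + 0.72) ≃ 0.83721
SEM = 13.80000*√(1 − 0.83721) ≃ 5.56793
Half-width = 1.282*5.56793 ≃ 7.13809
Upper limit = 49 + 7.13809 ≃ 56.13809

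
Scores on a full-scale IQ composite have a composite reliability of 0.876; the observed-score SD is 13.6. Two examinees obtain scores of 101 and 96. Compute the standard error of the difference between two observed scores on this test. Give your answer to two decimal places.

6.77

SEM = 13.6000 × √(1 − 0.8760) = 13.6000 × √0.1240 ≃ 13.6000 × 0.3521 ≃ 4.7891
SE_diff = SEM × √2 ≃ 4.7891 × 1.4142 ≃ 6.7727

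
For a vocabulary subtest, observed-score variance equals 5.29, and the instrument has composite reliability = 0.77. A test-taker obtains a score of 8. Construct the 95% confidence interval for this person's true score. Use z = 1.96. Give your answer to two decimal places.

σ = 5.29^(1/2) = 2.300
The standard error of measurement is 2.300*√(1 − 0.770) ≃ 2.300*0.480 ≃ 1.103.
1.96 * SEM ≃ 2.162
Interval: (5.838, 10.162)

[5.84, 10.16]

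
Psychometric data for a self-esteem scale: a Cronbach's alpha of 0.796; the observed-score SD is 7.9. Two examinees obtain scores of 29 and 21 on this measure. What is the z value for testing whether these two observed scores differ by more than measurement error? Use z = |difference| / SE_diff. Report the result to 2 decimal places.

1.59

The standard error of measurement is 7.9000·√(1 − 0.7960) ≃ 7.9000·0.4517 ≃ 3.5681.
Standard error of the difference = 3.5681·√2 ≃ 5.0461
z = |29 − 21| / 5.0461 = 8 / 5.0461 ≃ 1.5854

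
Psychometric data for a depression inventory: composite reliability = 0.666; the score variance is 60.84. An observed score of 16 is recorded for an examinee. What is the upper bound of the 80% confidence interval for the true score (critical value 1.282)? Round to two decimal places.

SD = √60.84 ≈ 7.800
The standard error of measurement is 7.800×√(1 − 0.666) ≈ 7.800×0.578 ≈ 4.508.
Margin = 1.282 × 4.508 ≈ 5.779
Upper bound: 16 + 5.779 = 21.779

21.78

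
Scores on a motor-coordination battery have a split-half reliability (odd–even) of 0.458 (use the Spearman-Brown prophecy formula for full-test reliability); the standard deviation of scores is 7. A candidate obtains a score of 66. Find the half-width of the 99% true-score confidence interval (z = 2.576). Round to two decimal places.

10.99

Full-length reliability (Spearman-Brown) = 2(0.458)/(1+0.458) ≈ 0.628
SEM = 7.000·√(1 − 0.628) ≈ 4.268
Margin = 2.576 · 4.268 ≈ 10.994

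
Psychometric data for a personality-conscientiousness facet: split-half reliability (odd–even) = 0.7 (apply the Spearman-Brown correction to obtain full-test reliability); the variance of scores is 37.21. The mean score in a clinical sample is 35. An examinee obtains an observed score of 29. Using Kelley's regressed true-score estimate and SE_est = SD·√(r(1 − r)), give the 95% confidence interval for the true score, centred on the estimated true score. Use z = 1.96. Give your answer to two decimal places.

[25.50, 34.62]

SD = √37.21 = 6.100
Spearman-Brown: r = 2(0.7) / (1 + 0.7) = 1.400 / 1.700 ≈ 0.824
Estimated true score = 0.824*29 + (1 − 0.824)*35 ≈ 30.059
SE_est = SD * √(r(1 − r)) = 6.100 * √0.145 ≈ 6.100 * 0.381 ≈ 2.325
95% CI: 30.059 ± 4.558 ≈ (25.501, 34.617)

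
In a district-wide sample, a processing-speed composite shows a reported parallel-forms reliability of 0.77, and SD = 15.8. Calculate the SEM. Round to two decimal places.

The standard error of measurement is 15.80000×√(1 − 0.77000) ≈ 15.80000×0.47958 ≈ 7.57741.

7.58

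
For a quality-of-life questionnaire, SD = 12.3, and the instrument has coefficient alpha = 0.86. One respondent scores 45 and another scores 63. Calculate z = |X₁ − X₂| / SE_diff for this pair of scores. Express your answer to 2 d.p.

SEM = 12.3000×√(1 − 0.8600) ≈ 4.6022
SE_diff = SEM × √2 ≈ 4.6022 × 1.4142 ≈ 6.5085
z = 18 / 6.5085 ≈ 2.7656

2.77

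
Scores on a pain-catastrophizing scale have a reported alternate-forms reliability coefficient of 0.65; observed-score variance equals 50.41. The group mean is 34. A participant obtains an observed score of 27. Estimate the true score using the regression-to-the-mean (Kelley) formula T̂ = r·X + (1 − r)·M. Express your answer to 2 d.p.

29.45

T̂ = r·X + (1 − r)·M = 0.65000*27 + 0.35000*34 = 17.55000 + 11.90000 ≈ 29.45000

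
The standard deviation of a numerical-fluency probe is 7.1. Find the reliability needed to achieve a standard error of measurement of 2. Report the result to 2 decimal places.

0.92

Required reliability = 1 − (SEM/SD)² = 1 − 0.079 ≃ 0.921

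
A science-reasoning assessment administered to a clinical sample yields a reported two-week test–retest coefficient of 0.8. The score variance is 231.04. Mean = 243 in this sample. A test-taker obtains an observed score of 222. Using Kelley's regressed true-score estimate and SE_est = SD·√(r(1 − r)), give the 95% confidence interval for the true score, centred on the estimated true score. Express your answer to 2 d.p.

SD = √231.04 = 15.200
T̂ = r·X + (1 − r)·M = 0.800*222 + 0.200*243 = 177.600 + 48.600 ≃ 226.200
SE_est = SD * √(r(1 − r)) = 15.200 * √0.160 ≃ 15.200 * 0.400 ≃ 6.080
CI = 226.200 ± 1.96 * 6.080 → [214.283, 238.117]

[214.28, 238.12]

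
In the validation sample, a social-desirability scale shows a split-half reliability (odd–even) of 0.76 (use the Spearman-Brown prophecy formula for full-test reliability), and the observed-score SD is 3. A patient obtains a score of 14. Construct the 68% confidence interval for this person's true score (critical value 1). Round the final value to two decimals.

r_full = 2·0.76 / (1 + 0.76) ≈ 0.864
SEM = 3.000 · √(1 − 0.864) = 3.000 · √0.136 ≈ 3.000 · 0.369 ≈ 1.108
Half-width = 1·1.108 ≈ 1.108
Interval: (12.892, 15.108)

[12.89, 15.11]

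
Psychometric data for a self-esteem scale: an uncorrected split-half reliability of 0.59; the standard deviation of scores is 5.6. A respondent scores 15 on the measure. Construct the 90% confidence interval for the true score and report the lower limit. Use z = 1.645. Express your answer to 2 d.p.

10.32

r_full = 2·0.59 / (1 + 0.59) ≈ 0.74214
SEM = 5.60000·√(1 − 0.74214) ≈ 2.84368
Margin = 1.645 · 2.84368 ≈ 4.67786
Lower bound: 15 − 4.67786 = 10.32214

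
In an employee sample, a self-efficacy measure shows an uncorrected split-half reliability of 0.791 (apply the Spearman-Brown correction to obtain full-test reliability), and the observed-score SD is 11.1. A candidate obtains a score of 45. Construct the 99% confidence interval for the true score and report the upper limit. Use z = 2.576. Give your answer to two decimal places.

54.77

Full-length reliability (Spearman-Brown) = 2(0.791)/(1+0.791) ≈ 0.88331
The standard error of measurement is 11.10000×√(1 − 0.88331) ≈ 11.10000×0.34161 ≈ 3.79183.
Half-width = 2.576×3.79183 ≈ 9.76774
Upper limit = 45 + 9.76774 ≈ 54.76774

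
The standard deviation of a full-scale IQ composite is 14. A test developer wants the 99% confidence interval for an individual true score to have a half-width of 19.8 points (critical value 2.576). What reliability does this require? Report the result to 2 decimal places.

SEM needed = half-width / z = 19.8/2.576 ≈ 7.686
r = 1 − (7.686/14)² ≈ 1 − 0.301 ≈ 0.699

0.70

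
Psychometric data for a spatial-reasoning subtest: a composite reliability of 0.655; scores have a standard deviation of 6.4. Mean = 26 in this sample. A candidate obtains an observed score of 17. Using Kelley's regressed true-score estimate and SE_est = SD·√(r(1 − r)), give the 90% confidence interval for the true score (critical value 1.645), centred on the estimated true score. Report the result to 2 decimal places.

T̂ = r·X + (1 − r)·M = 0.6550·17 + 0.3450·26 = 11.1350 + 8.9700 ≈ 20.1050
SE_est = SD · √(r(1 − r)) = 6.4000 · √0.2260 ≈ 6.4000 · 0.4754 ≈ 3.0424
90% CI: 20.1050 ± 5.0047 ≈ (15.1003, 25.1097)

[15.10, 25.11]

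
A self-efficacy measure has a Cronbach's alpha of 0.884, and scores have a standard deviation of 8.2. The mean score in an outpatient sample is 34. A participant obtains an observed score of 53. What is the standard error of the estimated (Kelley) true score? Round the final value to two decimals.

SE_est = SD · √(r(1 − r)) = 8.200 · √0.103 ≈ 8.200 · 0.320 ≈ 2.626

2.63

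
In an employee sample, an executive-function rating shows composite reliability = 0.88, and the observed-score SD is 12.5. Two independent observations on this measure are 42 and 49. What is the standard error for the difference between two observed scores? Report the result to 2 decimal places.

6.12

The standard error of measurement is 12.500·√(1 − 0.880) ≃ 12.500·0.346 ≃ 4.330.
SE_diff = SEM · √2 ≃ 4.330 · 1.414 ≃ 6.124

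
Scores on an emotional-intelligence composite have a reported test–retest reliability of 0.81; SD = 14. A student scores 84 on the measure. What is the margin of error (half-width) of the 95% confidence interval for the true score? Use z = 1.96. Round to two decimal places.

11.96

SEM = 14.0000 · √(1 − 0.8100) = 14.0000 · √0.1900 ≈ 14.0000 · 0.4359 ≈ 6.1025
Margin = 1.96 · 6.1025 ≈ 11.9608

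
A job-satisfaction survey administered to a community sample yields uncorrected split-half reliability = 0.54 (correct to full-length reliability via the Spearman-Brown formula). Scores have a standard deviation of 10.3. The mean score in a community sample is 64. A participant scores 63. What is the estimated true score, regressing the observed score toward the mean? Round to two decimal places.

Full-length reliability (Spearman-Brown) = 2(0.54)/(1+0.54) ≃ 0.7013
Estimated true score = 0.7013×63 + (1 − 0.7013)×64 ≃ 63.2987

63.30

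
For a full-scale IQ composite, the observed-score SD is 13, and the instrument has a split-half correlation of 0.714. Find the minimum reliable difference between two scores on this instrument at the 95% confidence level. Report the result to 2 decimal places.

r_full = 2·0.714 / (1 + 0.714) ≃ 0.833
SEM = 13.000 * √(1 − 0.833) = 13.000 * √0.167 ≃ 13.000 * 0.408 ≃ 5.310
Standard error of the difference = 5.310·√2 ≃ 7.510
Smallest detectable difference = 1.96*7.510 ≃ 14.719

14.72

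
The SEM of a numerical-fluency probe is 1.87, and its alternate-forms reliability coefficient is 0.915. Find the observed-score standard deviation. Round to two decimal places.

6.41

SD = 1.87 / √(1 − 0.915) ≈ 6.41405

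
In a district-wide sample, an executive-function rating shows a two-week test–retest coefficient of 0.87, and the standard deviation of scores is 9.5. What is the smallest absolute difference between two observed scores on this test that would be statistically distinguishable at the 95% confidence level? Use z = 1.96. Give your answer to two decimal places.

SEM = 9.500×√(1 − 0.870) ≈ 3.425
SE_diff = √2 × SEM ≈ 4.844
Minimum reliable difference = 1.96 × SE_diff ≈ 1.96 × 4.844 ≈ 9.494

9.49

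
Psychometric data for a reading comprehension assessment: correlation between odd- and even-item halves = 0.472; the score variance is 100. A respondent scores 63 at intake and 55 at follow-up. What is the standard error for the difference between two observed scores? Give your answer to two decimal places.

σ = 100^(1/2) = 10.000
Full-length reliability (Spearman-Brown) = 2(0.472)/(1+0.472) ≃ 0.641
SEM = 10.000 · √(1 − 0.641) = 10.000 · √0.359 ≃ 10.000 · 0.599 ≃ 5.989
SE_diff = SEM · √2 ≃ 5.989 · 1.414 ≃ 8.470

8.47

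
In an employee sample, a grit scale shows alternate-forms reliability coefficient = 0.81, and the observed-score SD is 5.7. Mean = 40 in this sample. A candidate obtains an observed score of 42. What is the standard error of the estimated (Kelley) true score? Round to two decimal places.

2.24

SE_est = SD × √(r(1 − r)) = 5.700 × √0.154 ≈ 5.700 × 0.392 ≈ 2.236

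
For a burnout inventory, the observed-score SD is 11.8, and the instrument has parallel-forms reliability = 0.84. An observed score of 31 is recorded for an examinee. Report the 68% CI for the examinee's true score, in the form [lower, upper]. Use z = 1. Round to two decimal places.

The standard error of measurement is 11.8000·√(1 − 0.8400) ≈ 11.8000·0.4000 ≈ 4.7200.
1 · SEM ≈ 4.7200
Interval: (26.2800, 35.7200)

[26.28, 35.72]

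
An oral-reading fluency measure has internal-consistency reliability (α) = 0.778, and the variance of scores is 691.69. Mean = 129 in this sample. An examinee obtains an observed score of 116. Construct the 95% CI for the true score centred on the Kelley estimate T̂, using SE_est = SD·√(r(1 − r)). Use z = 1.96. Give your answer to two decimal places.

SD = √691.69 = 26.30000
T̂ = 0.77800(116) + 0.22200(129) ≈ 118.88600
SE_est = SD × √(r(1 − r)) = 26.30000 × √0.17272 ≈ 26.30000 × 0.41559 ≈ 10.93005
95% CI: 118.88600 ± 21.42289 ≈ (97.46311, 140.30889)

[97.46, 140.31]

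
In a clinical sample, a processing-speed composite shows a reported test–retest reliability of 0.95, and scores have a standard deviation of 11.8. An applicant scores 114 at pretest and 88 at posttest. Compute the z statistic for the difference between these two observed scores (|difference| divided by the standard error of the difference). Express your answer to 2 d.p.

6.97

The standard error of measurement is 11.8000×√(1 − 0.9500) ≈ 11.8000×0.2236 ≈ 2.6386.
SE_diff = √2 × SEM ≈ 3.7315
z = 26 / 3.7315 ≈ 6.9677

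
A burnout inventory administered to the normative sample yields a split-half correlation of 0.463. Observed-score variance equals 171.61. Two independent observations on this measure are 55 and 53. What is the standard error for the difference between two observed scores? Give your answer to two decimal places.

11.22

SD = √171.61 = 13.10000
Spearman-Brown: r = 2(0.463) / (1 + 0.463) = 0.92600 / 1.46300 ≈ 0.63295
The standard error of measurement is 13.10000×√(1 − 0.63295) ≈ 13.10000×0.60585 ≈ 7.93663.
SE_diff = SEM × √2 ≈ 7.93663 × 1.41421 ≈ 11.22409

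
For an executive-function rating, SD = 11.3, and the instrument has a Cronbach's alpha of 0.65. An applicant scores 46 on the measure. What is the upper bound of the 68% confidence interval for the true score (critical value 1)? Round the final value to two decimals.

52.69

SEM = 11.3000 * √(1 − 0.6500) = 11.3000 * √0.3500 ≈ 11.3000 * 0.5916 ≈ 6.6852
Half-width = 1*6.6852 ≈ 6.6852
Upper limit = 46 + 6.6852 ≈ 52.6852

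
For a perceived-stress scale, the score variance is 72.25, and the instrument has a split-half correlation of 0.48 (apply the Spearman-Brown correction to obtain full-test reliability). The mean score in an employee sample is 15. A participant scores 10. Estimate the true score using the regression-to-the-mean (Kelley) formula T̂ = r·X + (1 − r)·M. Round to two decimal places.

Full-length reliability (Spearman-Brown) = 2(0.48)/(1+0.48) ≈ 0.649
T̂ = r·X + (1 − r)·M = 0.649*10 + 0.351*15 ≈ 6.486 + 5.270 ≈ 11.757

11.76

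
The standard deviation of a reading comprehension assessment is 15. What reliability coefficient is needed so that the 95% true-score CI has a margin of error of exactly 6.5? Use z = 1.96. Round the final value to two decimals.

SEM needed = half-width / z = 6.5/1.96 ≈ 3.3163
r = 1 − (3.3163/15)² ≈ 1 − 0.0489 ≈ 0.9511

0.95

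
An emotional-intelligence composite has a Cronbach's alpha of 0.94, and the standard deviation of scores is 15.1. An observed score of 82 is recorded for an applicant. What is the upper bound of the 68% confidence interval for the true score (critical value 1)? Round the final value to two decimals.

85.70

The standard error of measurement is 15.10000*√(1 − 0.94000) ≃ 15.10000*0.24495 ≃ 3.69873.
Margin = 1 * 3.69873 ≃ 3.69873
Upper bound: 82 + 3.69873 = 85.69873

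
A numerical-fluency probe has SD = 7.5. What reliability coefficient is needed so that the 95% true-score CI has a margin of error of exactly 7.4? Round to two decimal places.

SEM needed = half-width / z = 7.4/1.96 ≃ 3.776
r = 1 − (3.776/7.5)² ≃ 1 − 0.253 ≃ 0.747

0.75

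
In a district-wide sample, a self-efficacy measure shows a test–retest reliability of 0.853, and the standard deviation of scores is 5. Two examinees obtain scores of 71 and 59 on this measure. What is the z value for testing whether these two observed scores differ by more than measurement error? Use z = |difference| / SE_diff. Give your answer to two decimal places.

SEM = 5.000·√(1 − 0.853) ≃ 1.917
SE_diff = √2 · SEM ≃ 2.711
z = |71 − 59| / 2.711 = 12 / 2.711 ≃ 4.426

4.43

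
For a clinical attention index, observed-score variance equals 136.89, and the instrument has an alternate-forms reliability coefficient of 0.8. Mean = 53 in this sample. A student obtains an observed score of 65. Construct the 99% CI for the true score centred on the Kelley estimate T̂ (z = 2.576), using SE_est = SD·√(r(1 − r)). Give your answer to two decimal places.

[50.54, 74.66]

SD = √136.89 ≈ 11.7000
Estimated true score = 0.8000*65 + (1 − 0.8000)*53 ≈ 62.6000
SE_est = 11.7000*√(0.8000*0.2000) ≈ 4.6800
99% CI: 62.6000 ± 12.0557 ≈ (50.5443, 74.6557)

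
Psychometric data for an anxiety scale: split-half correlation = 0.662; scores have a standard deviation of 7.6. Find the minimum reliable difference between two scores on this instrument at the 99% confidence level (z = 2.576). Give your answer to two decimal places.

r_full = 2·0.662 / (1 + 0.662) ≈ 0.7966
SEM = 7.6000·√(1 − 0.7966) ≈ 3.4273
Standard error of the difference = 3.4273·√2 ≈ 4.8470
Smallest detectable difference = 2.576·4.8470 ≈ 12.4858

12.49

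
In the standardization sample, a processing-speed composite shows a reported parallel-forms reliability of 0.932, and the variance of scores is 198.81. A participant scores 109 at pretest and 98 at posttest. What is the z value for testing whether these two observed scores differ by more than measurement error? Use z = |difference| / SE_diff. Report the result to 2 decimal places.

2.12

σ = 198.81^(1/2) = 14.100
SEM = 14.100 × √(1 − 0.932) = 14.100 × √0.068 ≈ 14.100 × 0.261 ≈ 3.677
SE_diff = SEM × √2 ≈ 3.677 × 1.414 ≈ 5.200
z = 11 / 5.200 ≈ 2.115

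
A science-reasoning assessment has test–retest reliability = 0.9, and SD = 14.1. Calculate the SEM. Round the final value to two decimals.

SEM = 14.100 × √(1 − 0.900) = 14.100 × √0.100 ≃ 14.100 × 0.316 ≃ 4.459

4.46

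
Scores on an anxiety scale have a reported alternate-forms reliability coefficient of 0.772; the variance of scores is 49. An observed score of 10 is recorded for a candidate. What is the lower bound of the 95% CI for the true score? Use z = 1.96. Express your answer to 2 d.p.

3.45

SD = √49 ≈ 7.000
SEM = 7.000·√(1 − 0.772) ≈ 3.342
Margin = 1.96 · 3.342 ≈ 6.551
Lower bound: 10 − 6.551 = 3.449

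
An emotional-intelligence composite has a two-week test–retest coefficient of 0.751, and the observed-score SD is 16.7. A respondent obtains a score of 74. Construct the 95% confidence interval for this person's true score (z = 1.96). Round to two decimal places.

[57.67, 90.33]

SEM = 16.700 * √(1 − 0.751) = 16.700 * √0.249 ≈ 16.700 * 0.499 ≈ 8.333
Margin = 1.96 * 8.333 ≈ 16.333
95% CI: 74 ± 16.333 = [57.667, 90.333]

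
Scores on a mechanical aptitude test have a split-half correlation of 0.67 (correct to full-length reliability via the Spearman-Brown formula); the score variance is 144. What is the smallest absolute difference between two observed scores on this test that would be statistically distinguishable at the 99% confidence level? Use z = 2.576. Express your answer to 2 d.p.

19.43

SD = √144 = 12.00000
Spearman-Brown: r = 2(0.67) / (1 + 0.67) = 1.34000 / 1.67000 ≈ 0.80240
SEM = 12.00000·√(1 − 0.80240) ≈ 5.33433
Standard error of the difference = 5.33433·√2 ≈ 7.54388
Smallest detectable difference = 2.576·7.54388 ≈ 19.43304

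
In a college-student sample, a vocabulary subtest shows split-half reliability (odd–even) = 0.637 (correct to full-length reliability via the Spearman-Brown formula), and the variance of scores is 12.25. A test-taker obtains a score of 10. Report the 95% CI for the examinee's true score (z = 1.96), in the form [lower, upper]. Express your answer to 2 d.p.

[6.77, 13.23]

SD = √12.25 = 3.5000
Full-length reliability (Spearman-Brown) = 2(0.637)/(1+0.637) ≈ 0.7783
SEM = 3.5000 * √(1 − 0.7783) = 3.5000 * √0.2217 ≈ 3.5000 * 0.4709 ≈ 1.6482
1.96 * SEM ≈ 3.2304
95% CI: 10 ± 3.2304 = [6.7696, 13.2304]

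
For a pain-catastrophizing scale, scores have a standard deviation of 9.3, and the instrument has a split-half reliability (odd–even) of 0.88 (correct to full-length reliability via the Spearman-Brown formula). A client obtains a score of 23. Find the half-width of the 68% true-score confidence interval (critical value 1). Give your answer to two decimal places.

Spearman-Brown: r = 2(0.88) / (1 + 0.88) = 1.76000 / 1.88000 ≈ 0.93617
SEM = 9.30000*√(1 − 0.93617) ≈ 2.34960
Half-width = 1*2.34960 ≈ 2.34960

2.35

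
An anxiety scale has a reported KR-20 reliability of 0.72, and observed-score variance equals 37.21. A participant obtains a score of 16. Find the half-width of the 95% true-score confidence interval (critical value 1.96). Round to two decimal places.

SD = √37.21 = 6.100
SEM = 6.100 * √(1 − 0.720) = 6.100 * √0.280 ≈ 6.100 * 0.529 ≈ 3.228
Half-width = 1.96*3.228 ≈ 6.327

6.33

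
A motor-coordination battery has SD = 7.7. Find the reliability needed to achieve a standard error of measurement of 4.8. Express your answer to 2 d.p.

r = 1 − (SEM / SD)² = 1 − (4.800 / 7.7)² ≈ 1 − 0.389 ≈ 0.611

0.61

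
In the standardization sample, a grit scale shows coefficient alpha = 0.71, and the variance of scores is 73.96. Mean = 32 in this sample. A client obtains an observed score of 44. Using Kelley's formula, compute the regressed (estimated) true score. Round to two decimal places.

40.52

Estimated true score = 0.7100·44 + (1 − 0.7100)·32 ≈ 40.5200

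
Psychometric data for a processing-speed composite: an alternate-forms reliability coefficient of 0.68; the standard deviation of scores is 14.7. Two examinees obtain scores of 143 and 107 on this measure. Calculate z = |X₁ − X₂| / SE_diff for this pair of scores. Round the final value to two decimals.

3.06

SEM = 14.700 × √(1 − 0.680) = 14.700 × √0.320 ≈ 14.700 × 0.566 ≈ 8.316
SE_diff = √2 × SEM ≈ 11.760
z = |143 − 107| / 11.760 = 36 / 11.760 ≈ 3.061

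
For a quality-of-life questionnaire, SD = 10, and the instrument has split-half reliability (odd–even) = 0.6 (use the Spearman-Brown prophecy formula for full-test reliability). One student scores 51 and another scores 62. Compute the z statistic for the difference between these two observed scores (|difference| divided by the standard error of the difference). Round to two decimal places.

r_full = 2·0.6 / (1 + 0.6) ≈ 0.750
SEM = 10.000 * √(1 − 0.750) = 10.000 * √0.250 ≈ 10.000 * 0.500 ≈ 5.000
Standard error of the difference = 5.000·√2 ≈ 7.071
z = 11 / 7.071 ≈ 1.556

1.56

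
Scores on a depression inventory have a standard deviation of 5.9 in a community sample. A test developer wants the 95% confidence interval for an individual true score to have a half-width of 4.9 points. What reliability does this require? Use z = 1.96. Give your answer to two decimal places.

SEM needed = half-width / z = 4.9/1.96 ≈ 2.5000
Required reliability = 1 − (SEM/SD)² = 1 − 0.1795 ≈ 0.8205

0.82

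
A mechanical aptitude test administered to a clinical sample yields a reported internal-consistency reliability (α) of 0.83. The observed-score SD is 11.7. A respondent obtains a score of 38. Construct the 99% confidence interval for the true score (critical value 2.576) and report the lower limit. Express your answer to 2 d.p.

25.57

SEM = 11.7000 * √(1 − 0.8300) = 11.7000 * √0.1700 ≈ 11.7000 * 0.4123 ≈ 4.8240
2.576 * SEM ≈ 12.4267
Lower limit = 38 − 12.4267 ≈ 25.5733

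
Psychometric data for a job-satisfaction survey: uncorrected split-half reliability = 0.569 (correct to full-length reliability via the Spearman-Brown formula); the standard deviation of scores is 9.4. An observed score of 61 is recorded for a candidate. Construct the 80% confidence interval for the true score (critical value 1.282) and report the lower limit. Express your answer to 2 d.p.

Spearman-Brown: r = 2(0.569) / (1 + 0.569) = 1.1380 / 1.5690 ≈ 0.7253
The standard error of measurement is 9.4000·√(1 − 0.7253) ≈ 9.4000·0.5241 ≈ 4.9267.
Half-width = 1.282·4.9267 ≈ 6.3160
Lower limit = 61 − 6.3160 ≈ 54.6840

54.68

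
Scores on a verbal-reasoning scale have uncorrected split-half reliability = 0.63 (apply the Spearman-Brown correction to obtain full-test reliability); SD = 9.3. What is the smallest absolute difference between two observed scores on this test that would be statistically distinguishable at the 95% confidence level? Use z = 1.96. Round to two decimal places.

12.28

r_full = 2·0.63 / (1 + 0.63) ≈ 0.773
SEM = 9.300 · √(1 − 0.773) = 9.300 · √0.227 ≈ 9.300 · 0.476 ≈ 4.431
SE_diff = SEM · √2 ≈ 4.431 · 1.414 ≈ 6.266
Minimum reliable difference = 1.96 · SE_diff ≈ 1.96 · 6.266 ≈ 12.282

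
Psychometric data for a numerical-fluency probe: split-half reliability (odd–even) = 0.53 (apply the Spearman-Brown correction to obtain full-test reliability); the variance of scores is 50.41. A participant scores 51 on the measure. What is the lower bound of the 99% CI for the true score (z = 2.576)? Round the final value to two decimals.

SD = √50.41 ≈ 7.1000
r_full = 2·0.53 / (1 + 0.53) ≈ 0.6928
SEM = 7.1000 × √(1 − 0.6928) = 7.1000 × √0.3072 ≈ 7.1000 × 0.5542 ≈ 3.9352
Half-width = 2.576×3.9352 ≈ 10.1370
Lower limit = 51 − 10.1370 ≈ 40.8630

40.86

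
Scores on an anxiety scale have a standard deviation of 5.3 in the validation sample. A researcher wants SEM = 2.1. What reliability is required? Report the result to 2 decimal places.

r = 1 − (SEM / SD)² = 1 − (2.1000 / 5.3)² ≈ 1 − 0.1570 ≈ 0.8430

0.84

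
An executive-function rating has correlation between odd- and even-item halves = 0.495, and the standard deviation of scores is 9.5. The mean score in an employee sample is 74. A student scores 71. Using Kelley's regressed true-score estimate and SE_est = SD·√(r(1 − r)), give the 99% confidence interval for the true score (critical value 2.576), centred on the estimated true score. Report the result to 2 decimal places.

r_full = 2·0.495 / (1 + 0.495) ≈ 0.662
Estimated true score = 0.662*71 + (1 − 0.662)*74 ≈ 72.013
SE_est = 9.500·√[r(1 − r)] ≈ 4.493
99% CI: 72.013 ± 11.574 ≈ (60.439, 83.588)

[60.44, 83.59]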